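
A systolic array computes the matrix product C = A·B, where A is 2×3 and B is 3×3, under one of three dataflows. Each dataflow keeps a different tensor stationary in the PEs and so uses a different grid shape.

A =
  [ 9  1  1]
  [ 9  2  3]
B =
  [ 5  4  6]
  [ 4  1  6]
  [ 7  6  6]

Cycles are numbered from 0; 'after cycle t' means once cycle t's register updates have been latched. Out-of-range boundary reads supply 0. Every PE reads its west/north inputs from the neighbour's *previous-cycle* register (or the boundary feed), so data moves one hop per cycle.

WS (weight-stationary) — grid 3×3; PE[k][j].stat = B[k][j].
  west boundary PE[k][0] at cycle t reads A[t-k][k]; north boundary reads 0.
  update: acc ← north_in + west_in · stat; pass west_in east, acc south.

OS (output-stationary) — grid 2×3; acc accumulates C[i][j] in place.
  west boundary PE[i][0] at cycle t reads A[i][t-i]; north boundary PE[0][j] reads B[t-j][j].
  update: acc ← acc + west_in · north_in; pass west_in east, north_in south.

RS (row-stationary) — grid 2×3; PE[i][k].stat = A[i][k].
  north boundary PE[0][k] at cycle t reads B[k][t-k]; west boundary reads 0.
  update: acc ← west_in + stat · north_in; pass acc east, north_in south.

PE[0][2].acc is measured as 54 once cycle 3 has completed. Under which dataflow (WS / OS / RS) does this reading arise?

dataflow = WS

WS (3×3 grid), PE[0][2]:
  c0 r0c2: 0 / 0 / 0
  c1 r0c2: 0 / 0 / 0
  c2 r0c2: 54 / 9 / 54
  c3 r0c2: 54 / 9 / 54
OS (2×3 grid), PE[0][2]:
  c0 r0c2: 0 / 0 / 0
  c1 r0c2: 0 / 0 / 0
  c2 r0c2: 54 / 9 / 6
  c3 r0c2: 60 / 1 / 6
RS (2×3 grid), PE[0][2]:
  c0 r0c2: 0 / 0 / 0
  c1 r0c2: 0 / 0 / 0
  c2 r0c2: 56 / 56 / 7
  c3 r0c2: 43 / 43 / 6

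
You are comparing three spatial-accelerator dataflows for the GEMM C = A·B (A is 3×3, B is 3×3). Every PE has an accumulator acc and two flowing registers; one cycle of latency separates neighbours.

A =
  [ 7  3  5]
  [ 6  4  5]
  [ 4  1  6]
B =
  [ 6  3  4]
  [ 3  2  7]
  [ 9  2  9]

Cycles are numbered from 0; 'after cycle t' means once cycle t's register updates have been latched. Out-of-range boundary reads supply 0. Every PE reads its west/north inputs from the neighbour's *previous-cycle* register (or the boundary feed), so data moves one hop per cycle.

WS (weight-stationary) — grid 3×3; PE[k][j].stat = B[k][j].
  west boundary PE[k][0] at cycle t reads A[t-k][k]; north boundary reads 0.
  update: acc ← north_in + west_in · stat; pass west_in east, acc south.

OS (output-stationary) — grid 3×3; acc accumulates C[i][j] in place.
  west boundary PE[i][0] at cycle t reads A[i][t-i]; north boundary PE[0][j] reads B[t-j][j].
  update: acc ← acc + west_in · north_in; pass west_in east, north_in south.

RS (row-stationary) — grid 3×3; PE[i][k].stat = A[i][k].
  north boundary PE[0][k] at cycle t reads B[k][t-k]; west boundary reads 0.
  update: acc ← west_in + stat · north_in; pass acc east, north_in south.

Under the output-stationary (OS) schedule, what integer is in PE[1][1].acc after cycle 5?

Tracing OS — 3×3 array, target PE[1][1]:
  @0  [0,1]  acc 0  |  →0  ↓0
  @0  [1,0]  acc 0  |  →0  ↓0
  @0  [1,1]  acc 0  |  →0  ↓0
  @1  [0,1]  acc 21  |  →7  ↓3
  @1  [1,0]  acc 36  |  →6  ↓6
  @1  [1,1]  acc 0  |  →0  ↓0
  @2  [0,1]  acc 27  |  →3  ↓2
  @2  [1,0]  acc 48  |  →4  ↓3
  @2  [1,1]  acc 18  |  →6  ↓3
  @3  [0,1]  acc 37  |  →5  ↓2
  @3  [1,0]  acc 93  |  →5  ↓9
  @3  [1,1]  acc 26  |  →4  ↓2
  @4  [0,1]  acc 37  |  →0  ↓0
  @4  [1,0]  acc 93  |  →0  ↓0
  @4  [1,1]  acc 36  |  →5  ↓2
  @5  [0,1]  acc 37  |  →0  ↓0
  @5  [1,0]  acc 93  |  →0  ↓0
  @5  [1,1]  acc 36  |  →0  ↓0

PE[1][1].acc = 36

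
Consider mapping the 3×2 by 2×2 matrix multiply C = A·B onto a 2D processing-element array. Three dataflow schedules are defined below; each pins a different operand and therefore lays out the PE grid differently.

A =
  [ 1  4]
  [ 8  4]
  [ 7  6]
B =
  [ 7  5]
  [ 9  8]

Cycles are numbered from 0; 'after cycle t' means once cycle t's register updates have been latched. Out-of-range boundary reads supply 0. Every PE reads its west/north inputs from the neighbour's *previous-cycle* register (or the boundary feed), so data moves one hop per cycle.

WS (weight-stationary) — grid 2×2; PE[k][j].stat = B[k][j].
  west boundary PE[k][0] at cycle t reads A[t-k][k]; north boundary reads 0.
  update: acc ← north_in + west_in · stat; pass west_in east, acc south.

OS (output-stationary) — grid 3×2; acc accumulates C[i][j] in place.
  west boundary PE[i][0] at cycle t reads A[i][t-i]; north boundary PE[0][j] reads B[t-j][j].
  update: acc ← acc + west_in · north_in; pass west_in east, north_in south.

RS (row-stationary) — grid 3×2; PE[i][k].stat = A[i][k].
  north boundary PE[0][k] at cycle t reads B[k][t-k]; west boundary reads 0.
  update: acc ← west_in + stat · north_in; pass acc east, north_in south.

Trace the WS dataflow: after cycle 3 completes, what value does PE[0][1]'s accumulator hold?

WS (2×2). Following PE[0][1] plus its west/north inputs:
  after 0 — PE[0][0] acc=7, pass-E 1, pass-S 7
  after 0 — PE[0][1] acc=0, pass-E 0, pass-S 0
  after 1 — PE[0][0] acc=56, pass-E 8, pass-S 56
  after 1 — PE[0][1] acc=5, pass-E 1, pass-S 5
  after 2 — PE[0][0] acc=49, pass-E 7, pass-S 49
  after 2 — PE[0][1] acc=40, pass-E 8, pass-S 40
  after 3 — PE[0][0] acc=0, pass-E 0, pass-S 0
  after 3 — PE[0][1] acc=35, pass-E 7, pass-S 35

PE[0][1].acc = 35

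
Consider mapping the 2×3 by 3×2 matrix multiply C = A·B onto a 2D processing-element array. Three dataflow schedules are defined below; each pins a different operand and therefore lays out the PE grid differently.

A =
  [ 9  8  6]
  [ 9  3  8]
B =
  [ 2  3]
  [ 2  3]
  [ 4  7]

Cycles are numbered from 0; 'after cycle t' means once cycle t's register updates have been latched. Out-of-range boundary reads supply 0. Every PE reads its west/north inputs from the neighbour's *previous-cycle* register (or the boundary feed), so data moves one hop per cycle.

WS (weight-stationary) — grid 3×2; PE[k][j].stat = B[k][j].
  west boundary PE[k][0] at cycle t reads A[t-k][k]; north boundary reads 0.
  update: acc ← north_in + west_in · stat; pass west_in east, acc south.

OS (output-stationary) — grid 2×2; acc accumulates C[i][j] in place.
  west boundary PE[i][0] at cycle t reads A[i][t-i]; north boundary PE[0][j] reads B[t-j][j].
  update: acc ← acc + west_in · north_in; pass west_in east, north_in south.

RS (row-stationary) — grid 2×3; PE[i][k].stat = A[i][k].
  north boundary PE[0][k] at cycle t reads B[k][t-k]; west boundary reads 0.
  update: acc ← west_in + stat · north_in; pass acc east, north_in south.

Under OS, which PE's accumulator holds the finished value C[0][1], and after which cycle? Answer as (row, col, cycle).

(row, col, cycle) = (0, 1, 3)

Under OS, C[0][1] lands at PE[0][1]:
  t=0 PE[0][1]: acc=0 h=0 v=0
  t=1 PE[0][1]: acc=27 h=9 v=3
  t=2 PE[0][1]: acc=51 h=8 v=3
  t=3 PE[0][1]: acc=93 h=6 v=7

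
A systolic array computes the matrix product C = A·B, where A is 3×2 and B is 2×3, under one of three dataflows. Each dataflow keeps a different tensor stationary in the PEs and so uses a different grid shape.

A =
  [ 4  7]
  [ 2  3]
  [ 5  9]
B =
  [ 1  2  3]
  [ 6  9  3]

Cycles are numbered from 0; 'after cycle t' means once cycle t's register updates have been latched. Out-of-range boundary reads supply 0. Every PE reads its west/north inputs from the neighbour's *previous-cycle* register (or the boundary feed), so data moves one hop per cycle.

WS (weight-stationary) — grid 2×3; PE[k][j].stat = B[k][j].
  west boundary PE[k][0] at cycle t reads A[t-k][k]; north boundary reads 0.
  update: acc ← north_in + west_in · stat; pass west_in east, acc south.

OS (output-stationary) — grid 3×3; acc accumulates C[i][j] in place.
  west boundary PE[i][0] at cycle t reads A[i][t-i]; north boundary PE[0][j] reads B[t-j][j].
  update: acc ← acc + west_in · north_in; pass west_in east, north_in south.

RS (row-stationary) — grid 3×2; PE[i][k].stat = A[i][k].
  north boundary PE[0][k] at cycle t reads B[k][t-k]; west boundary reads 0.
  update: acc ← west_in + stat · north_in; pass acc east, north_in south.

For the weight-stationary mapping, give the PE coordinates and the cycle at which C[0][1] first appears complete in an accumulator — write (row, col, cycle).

(row, col, cycle) = (1, 1, 2)

WS — PE[1][1] is where C[0][1] collects:
  [0] (1,1) acc=0 (h:0 v:0)
  [1] (1,1) acc=0 (h:0 v:0)
  [2] (1,1) acc=71 (h:7 v:71)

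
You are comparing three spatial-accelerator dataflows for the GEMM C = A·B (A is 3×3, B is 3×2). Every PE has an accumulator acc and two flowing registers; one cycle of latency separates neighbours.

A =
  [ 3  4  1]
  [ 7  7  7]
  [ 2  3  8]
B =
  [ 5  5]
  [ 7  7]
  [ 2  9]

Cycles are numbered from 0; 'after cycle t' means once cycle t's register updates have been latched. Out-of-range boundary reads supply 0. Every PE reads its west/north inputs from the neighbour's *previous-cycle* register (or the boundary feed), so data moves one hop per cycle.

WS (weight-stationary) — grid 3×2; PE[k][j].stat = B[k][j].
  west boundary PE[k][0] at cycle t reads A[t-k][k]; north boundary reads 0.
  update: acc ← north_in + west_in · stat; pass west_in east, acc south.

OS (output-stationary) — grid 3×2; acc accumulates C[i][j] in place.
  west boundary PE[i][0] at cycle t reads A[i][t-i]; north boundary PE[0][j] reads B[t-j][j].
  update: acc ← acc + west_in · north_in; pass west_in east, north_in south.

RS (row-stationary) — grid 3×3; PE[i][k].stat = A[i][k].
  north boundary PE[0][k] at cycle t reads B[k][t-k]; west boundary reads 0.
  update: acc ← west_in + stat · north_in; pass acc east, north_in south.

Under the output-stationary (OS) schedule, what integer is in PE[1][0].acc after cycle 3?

PE[1][0].acc = 98

OS 3×2: PE[1][0] cycle-by-cycle (with neighbour feeds):
  step 0 · PE0,0: acc=15; fwd→3 fwd↓5
  step 0 · PE1,0: acc=0; fwd→0 fwd↓0
  step 1 · PE0,0: acc=43; fwd→4 fwd↓7
  step 1 · PE1,0: acc=35; fwd→7 fwd↓5
  step 2 · PE0,0: acc=45; fwd→1 fwd↓2
  step 2 · PE1,0: acc=84; fwd→7 fwd↓7
  step 3 · PE0,0: acc=45; fwd→0 fwd↓0
  step 3 · PE1,0: acc=98; fwd→7 fwd↓2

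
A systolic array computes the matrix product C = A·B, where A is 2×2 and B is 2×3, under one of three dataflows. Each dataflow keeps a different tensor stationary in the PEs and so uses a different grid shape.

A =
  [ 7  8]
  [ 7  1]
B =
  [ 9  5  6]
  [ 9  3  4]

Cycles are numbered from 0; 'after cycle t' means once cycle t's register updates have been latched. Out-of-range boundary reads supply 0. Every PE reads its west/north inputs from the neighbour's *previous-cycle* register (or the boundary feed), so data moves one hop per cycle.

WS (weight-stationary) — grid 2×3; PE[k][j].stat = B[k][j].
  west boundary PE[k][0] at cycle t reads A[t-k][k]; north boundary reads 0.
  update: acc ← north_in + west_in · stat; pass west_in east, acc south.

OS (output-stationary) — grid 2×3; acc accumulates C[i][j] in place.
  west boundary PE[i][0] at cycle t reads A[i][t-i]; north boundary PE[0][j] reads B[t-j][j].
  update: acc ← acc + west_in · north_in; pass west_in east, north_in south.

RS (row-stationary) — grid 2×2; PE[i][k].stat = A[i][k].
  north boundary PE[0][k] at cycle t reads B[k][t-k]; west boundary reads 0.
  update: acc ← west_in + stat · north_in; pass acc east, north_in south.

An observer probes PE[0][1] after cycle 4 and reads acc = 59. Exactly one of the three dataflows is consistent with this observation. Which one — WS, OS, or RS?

— WS: 2×3; PE[0][1] trace:
  after 0 — PE[0][1] acc=0, pass-E 0, pass-S 0
  after 1 — PE[0][1] acc=35, pass-E 7, pass-S 35
  after 2 — PE[0][1] acc=35, pass-E 7, pass-S 35
  after 3 — PE[0][1] acc=0, pass-E 0, pass-S 0
  after 4 — PE[0][1] acc=0, pass-E 0, pass-S 0
— OS: 2×3; PE[0][1] trace:
  after 0 — PE[0][1] acc=0, pass-E 0, pass-S 0
  after 1 — PE[0][1] acc=35, pass-E 7, pass-S 5
  after 2 — PE[0][1] acc=59, pass-E 8, pass-S 3
  after 3 — PE[0][1] acc=59, pass-E 0, pass-S 0
  after 4 — PE[0][1] acc=59, pass-E 0, pass-S 0
— RS: 2×2; PE[0][1] trace:
  after 0 — PE[0][1] acc=0, pass-E 0, pass-S 0
  after 1 — PE[0][1] acc=135, pass-E 135, pass-S 9
  after 2 — PE[0][1] acc=59, pass-E 59, pass-S 3
  after 3 — PE[0][1] acc=74, pass-E 74, pass-S 4
  after 4 — PE[0][1] acc=0, pass-E 0, pass-S 0

dataflow = OS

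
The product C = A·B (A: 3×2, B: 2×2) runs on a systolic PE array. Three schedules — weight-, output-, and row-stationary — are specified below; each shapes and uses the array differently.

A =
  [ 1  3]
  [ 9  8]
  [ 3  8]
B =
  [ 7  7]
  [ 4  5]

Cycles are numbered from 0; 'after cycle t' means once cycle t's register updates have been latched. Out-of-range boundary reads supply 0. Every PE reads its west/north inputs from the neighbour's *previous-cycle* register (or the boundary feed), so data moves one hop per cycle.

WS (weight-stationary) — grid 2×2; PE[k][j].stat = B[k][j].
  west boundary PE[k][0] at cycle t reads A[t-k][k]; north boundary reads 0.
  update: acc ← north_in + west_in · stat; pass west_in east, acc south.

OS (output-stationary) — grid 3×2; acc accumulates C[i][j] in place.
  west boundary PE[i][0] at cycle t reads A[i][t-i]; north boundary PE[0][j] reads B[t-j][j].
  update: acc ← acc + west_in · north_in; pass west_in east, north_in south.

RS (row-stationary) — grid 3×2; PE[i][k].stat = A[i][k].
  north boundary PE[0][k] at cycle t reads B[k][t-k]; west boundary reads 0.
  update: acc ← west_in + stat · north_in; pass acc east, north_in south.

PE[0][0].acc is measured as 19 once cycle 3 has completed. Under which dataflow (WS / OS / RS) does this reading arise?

WS [2×2] PE[0][0] across cycles:
  after 0 — PE[0][0] acc=7, pass-E 1, pass-S 7
  after 1 — PE[0][0] acc=63, pass-E 9, pass-S 63
  after 2 — PE[0][0] acc=21, pass-E 3, pass-S 21
  after 3 — PE[0][0] acc=0, pass-E 0, pass-S 0
OS [3×2] PE[0][0] across cycles:
  after 0 — PE[0][0] acc=7, pass-E 1, pass-S 7
  after 1 — PE[0][0] acc=19, pass-E 3, pass-S 4
  after 2 — PE[0][0] acc=19, pass-E 0, pass-S 0
  after 3 — PE[0][0] acc=19, pass-E 0, pass-S 0
RS [3×2] PE[0][0] across cycles:
  after 0 — PE[0][0] acc=7, pass-E 7, pass-S 7
  after 1 — PE[0][0] acc=7, pass-E 7, pass-S 7
  after 2 — PE[0][0] acc=0, pass-E 0, pass-S 0
  after 3 — PE[0][0] acc=0, pass-E 0, pass-S 0

dataflow = OS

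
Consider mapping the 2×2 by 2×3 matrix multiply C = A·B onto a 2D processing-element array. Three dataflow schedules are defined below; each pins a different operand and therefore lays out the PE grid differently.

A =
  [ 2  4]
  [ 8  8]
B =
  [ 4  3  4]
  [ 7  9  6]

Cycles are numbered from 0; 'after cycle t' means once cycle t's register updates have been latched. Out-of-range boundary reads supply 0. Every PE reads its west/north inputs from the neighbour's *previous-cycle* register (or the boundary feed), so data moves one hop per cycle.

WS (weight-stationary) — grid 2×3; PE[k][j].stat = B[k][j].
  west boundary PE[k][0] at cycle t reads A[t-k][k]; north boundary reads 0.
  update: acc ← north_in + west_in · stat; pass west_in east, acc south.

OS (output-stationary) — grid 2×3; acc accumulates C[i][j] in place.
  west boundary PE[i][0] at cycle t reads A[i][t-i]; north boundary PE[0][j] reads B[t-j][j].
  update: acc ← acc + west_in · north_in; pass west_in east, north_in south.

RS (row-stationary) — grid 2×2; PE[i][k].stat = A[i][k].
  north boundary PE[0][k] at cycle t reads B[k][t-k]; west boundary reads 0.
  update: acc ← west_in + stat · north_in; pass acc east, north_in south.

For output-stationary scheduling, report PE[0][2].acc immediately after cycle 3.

Tracing OS — 2×3 array, target PE[0][2]:
  0: (0,1).acc=0  regs=<0,0>
  0: (0,2).acc=0  regs=<0,0>
  1: (0,1).acc=6  regs=<2,3>
  1: (0,2).acc=0  regs=<0,0>
  2: (0,1).acc=42  regs=<4,9>
  2: (0,2).acc=8  regs=<2,4>
  3: (0,1).acc=42  regs=<0,0>
  3: (0,2).acc=32  regs=<4,6>

PE[0][2].acc = 32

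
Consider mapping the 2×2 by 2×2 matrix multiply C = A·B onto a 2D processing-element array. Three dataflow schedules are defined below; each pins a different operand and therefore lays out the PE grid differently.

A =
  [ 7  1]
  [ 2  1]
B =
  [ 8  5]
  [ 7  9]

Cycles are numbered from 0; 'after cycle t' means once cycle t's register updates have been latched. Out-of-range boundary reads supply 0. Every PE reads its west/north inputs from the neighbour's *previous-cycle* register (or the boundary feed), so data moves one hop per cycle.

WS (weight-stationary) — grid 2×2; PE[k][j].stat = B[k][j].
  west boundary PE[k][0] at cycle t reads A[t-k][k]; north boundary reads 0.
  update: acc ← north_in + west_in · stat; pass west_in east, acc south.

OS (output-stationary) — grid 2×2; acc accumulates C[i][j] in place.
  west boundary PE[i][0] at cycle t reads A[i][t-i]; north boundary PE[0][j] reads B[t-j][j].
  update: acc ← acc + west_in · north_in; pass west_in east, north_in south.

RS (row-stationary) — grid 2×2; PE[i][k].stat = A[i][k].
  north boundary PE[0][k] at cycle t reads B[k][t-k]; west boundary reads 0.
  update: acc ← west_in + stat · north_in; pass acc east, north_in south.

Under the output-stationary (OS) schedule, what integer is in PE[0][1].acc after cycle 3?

PE[0][1].acc = 44

OS 2×2: PE[0][1] cycle-by-cycle (with neighbour feeds):
  @0  [0,0]  acc 56  |  →7  ↓8
  @0  [0,1]  acc 0  |  →0  ↓0
  @1  [0,0]  acc 63  |  →1  ↓7
  @1  [0,1]  acc 35  |  →7  ↓5
  @2  [0,0]  acc 63  |  →0  ↓0
  @2  [0,1]  acc 44  |  →1  ↓9
  @3  [0,0]  acc 63  |  →0  ↓0
  @3  [0,1]  acc 44  |  →0  ↓0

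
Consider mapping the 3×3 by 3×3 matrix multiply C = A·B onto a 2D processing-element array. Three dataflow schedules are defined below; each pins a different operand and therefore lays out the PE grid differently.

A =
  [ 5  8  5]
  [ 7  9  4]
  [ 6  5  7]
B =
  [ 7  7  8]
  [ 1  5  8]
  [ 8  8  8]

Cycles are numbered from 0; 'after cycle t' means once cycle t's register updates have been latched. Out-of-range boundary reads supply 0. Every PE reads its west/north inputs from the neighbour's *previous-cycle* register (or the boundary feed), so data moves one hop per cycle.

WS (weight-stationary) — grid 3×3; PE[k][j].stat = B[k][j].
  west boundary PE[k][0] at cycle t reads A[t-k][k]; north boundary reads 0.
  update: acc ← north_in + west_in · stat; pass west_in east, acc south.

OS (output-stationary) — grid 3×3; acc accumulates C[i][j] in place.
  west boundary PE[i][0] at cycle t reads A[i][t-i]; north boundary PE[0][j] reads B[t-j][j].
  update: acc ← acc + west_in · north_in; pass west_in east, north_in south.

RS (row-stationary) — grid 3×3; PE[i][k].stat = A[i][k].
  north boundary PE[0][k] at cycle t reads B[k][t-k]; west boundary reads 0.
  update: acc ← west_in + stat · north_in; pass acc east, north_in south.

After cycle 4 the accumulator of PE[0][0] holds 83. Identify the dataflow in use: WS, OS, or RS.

dataflow = OS

WS [3×3] PE[0][0] across cycles:
  cycle 0: PE[0][0] → acc 35, east 5, south 35
  cycle 1: PE[0][0] → acc 49, east 7, south 49
  cycle 2: PE[0][0] → acc 42, east 6, south 42
  cycle 3: PE[0][0] → acc 0, east 0, south 0
  cycle 4: PE[0][0] → acc 0, east 0, south 0
OS [3×3] PE[0][0] across cycles:
  cycle 0: PE[0][0] → acc 35, east 5, south 7
  cycle 1: PE[0][0] → acc 43, east 8, south 1
  cycle 2: PE[0][0] → acc 83, east 5, south 8
  cycle 3: PE[0][0] → acc 83, east 0, south 0
  cycle 4: PE[0][0] → acc 83, east 0, south 0
RS [3×3] PE[0][0] across cycles:
  cycle 0: PE[0][0] → acc 35, east 35, south 7
  cycle 1: PE[0][0] → acc 35, east 35, south 7
  cycle 2: PE[0][0] → acc 40, east 40, south 8
  cycle 3: PE[0][0] → acc 0, east 0, south 0
  cycle 4: PE[0][0] → acc 0, east 0, south 0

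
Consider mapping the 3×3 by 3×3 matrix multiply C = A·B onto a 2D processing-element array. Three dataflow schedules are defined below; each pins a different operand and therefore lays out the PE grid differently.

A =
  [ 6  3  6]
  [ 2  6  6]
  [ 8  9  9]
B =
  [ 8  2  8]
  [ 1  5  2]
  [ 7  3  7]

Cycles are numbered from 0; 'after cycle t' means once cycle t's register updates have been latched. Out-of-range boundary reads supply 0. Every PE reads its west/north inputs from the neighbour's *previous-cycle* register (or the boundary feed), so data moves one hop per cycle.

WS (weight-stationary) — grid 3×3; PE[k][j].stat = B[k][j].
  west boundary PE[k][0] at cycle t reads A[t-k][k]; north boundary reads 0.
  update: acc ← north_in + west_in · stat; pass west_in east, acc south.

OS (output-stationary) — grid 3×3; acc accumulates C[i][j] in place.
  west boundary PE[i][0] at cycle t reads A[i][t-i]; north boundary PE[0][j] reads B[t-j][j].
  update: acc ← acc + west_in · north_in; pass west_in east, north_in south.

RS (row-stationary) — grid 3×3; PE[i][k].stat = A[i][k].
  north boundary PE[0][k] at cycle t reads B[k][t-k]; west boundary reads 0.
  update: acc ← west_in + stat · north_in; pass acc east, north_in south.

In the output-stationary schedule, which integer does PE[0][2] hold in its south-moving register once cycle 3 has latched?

register = 2

OS (3×3). Following PE[0][2] plus its west/north inputs:
  t=0 PE[0][1]: acc=0 h=0 v=0
  t=0 PE[0][2]: acc=0 h=0 v=0
  t=1 PE[0][1]: acc=12 h=6 v=2
  t=1 PE[0][2]: acc=0 h=0 v=0
  t=2 PE[0][1]: acc=27 h=3 v=5
  t=2 PE[0][2]: acc=48 h=6 v=8
  t=3 PE[0][1]: acc=45 h=6 v=3
  t=3 PE[0][2]: acc=54 h=3 v=2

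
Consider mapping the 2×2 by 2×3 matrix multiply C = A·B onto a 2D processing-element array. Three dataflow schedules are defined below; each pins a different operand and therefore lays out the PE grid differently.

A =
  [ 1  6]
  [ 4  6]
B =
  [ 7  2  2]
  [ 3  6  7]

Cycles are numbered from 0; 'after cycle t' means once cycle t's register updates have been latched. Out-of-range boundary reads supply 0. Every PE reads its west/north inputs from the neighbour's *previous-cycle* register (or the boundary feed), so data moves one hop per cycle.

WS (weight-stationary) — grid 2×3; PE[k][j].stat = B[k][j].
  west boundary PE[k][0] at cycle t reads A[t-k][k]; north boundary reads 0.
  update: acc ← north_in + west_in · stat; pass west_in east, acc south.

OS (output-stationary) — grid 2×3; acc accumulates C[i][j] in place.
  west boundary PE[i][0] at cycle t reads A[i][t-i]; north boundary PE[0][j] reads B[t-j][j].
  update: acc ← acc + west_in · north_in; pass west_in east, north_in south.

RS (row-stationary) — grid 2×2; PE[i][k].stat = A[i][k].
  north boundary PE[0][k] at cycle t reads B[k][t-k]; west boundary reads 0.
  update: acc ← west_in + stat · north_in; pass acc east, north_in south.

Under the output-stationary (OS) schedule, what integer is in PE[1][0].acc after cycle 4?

PE[1][0].acc = 46

OS (2×3). Following PE[1][0] plus its west/north inputs:
  after 0 — PE[0][0] acc=7, pass-E 1, pass-S 7
  after 0 — PE[1][0] acc=0, pass-E 0, pass-S 0
  after 1 — PE[0][0] acc=25, pass-E 6, pass-S 3
  after 1 — PE[1][0] acc=28, pass-E 4, pass-S 7
  after 2 — PE[0][0] acc=25, pass-E 0, pass-S 0
  after 2 — PE[1][0] acc=46, pass-E 6, pass-S 3
  after 3 — PE[0][0] acc=25, pass-E 0, pass-S 0
  after 3 — PE[1][0] acc=46, pass-E 0, pass-S 0
  after 4 — PE[0][0] acc=25, pass-E 0, pass-S 0
  after 4 — PE[1][0] acc=46, pass-E 0, pass-S 0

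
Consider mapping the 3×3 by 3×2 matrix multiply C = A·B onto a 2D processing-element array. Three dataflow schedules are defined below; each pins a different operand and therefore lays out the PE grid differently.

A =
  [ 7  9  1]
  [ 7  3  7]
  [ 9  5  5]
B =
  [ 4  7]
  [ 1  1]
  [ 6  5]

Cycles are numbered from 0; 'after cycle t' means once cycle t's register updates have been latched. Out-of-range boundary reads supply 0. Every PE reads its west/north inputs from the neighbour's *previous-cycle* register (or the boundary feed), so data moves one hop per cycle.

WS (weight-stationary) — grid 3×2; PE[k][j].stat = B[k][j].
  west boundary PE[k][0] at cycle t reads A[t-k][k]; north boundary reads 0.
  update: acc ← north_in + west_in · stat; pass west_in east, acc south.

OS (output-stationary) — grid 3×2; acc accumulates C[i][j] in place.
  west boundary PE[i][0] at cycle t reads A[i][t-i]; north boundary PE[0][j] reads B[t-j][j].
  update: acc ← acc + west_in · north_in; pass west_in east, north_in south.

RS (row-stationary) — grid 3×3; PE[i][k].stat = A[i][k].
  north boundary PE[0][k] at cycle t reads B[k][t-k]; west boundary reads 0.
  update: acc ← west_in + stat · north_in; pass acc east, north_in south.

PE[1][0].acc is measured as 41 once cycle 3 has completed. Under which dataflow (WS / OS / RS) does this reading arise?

WS (3×2 grid), PE[1][0]:
  step 0 · PE1,0: acc=0; fwd→0 fwd↓0
  step 1 · PE1,0: acc=37; fwd→9 fwd↓37
  step 2 · PE1,0: acc=31; fwd→3 fwd↓31
  step 3 · PE1,0: acc=41; fwd→5 fwd↓41
OS (3×2 grid), PE[1][0]:
  step 0 · PE1,0: acc=0; fwd→0 fwd↓0
  step 1 · PE1,0: acc=28; fwd→7 fwd↓4
  step 2 · PE1,0: acc=31; fwd→3 fwd↓1
  step 3 · PE1,0: acc=73; fwd→7 fwd↓6
RS (3×3 grid), PE[1][0]:
  step 0 · PE1,0: acc=0; fwd→0 fwd↓0
  step 1 · PE1,0: acc=28; fwd→28 fwd↓4
  step 2 · PE1,0: acc=49; fwd→49 fwd↓7
  step 3 · PE1,0: acc=0; fwd→0 fwd↓0

dataflow = WS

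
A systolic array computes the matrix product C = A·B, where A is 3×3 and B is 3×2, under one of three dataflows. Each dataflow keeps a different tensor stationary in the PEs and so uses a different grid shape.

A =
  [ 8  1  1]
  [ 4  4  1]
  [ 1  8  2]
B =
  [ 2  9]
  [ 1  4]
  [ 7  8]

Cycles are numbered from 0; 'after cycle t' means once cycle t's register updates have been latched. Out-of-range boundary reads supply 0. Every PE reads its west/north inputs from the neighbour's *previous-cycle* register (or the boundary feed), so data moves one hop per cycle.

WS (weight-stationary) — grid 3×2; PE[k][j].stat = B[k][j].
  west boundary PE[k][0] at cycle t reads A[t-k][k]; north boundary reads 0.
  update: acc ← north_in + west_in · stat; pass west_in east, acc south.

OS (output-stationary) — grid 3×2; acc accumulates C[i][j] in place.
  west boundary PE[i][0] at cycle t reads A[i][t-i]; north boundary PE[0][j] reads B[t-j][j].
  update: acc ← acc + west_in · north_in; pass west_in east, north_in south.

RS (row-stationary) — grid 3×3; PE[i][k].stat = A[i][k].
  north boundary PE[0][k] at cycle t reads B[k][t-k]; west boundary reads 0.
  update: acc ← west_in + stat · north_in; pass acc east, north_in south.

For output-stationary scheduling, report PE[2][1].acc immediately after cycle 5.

PE[2][1].acc = 57

Tracing OS — 3×2 array, target PE[2][1]:
  0: (1,1).acc=0  regs=<0,0>
  0: (2,0).acc=0  regs=<0,0>
  0: (2,1).acc=0  regs=<0,0>
  1: (1,1).acc=0  regs=<0,0>
  1: (2,0).acc=0  regs=<0,0>
  1: (2,1).acc=0  regs=<0,0>
  2: (1,1).acc=36  regs=<4,9>
  2: (2,0).acc=2  regs=<1,2>
  2: (2,1).acc=0  regs=<0,0>
  3: (1,1).acc=52  regs=<4,4>
  3: (2,0).acc=10  regs=<8,1>
  3: (2,1).acc=9  regs=<1,9>
  4: (1,1).acc=60  regs=<1,8>
  4: (2,0).acc=24  regs=<2,7>
  4: (2,1).acc=41  regs=<8,4>
  5: (1,1).acc=60  regs=<0,0>
  5: (2,0).acc=24  regs=<0,0>
  5: (2,1).acc=57  regs=<2,8>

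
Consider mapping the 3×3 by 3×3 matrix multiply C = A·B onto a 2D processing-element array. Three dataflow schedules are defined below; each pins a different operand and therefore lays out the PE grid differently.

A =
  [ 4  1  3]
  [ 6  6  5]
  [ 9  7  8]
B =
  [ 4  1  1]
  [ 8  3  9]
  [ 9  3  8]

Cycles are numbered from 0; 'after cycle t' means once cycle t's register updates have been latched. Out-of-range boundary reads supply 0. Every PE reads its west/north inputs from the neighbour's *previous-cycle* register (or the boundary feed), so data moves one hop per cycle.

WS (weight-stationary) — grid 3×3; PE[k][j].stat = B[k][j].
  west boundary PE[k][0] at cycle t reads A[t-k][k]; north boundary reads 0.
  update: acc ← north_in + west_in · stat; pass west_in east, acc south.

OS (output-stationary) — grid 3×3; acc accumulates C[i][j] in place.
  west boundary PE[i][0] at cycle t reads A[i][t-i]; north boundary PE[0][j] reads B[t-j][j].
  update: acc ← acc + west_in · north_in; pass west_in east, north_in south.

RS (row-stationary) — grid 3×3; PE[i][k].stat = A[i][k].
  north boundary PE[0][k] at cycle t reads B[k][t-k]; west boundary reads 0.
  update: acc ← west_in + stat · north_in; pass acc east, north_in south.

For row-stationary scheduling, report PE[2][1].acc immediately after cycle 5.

RS on a 3×3 grid — tracing PE[2][1] and its feeders:
  c0 r1c1: 0 / 0 / 0
  c0 r2c0: 0 / 0 / 0
  c0 r2c1: 0 / 0 / 0
  c1 r1c1: 0 / 0 / 0
  c1 r2c0: 0 / 0 / 0
  c1 r2c1: 0 / 0 / 0
  c2 r1c1: 72 / 72 / 8
  c2 r2c0: 36 / 36 / 4
  c2 r2c1: 0 / 0 / 0
  c3 r1c1: 24 / 24 / 3
  c3 r2c0: 9 / 9 / 1
  c3 r2c1: 92 / 92 / 8
  c4 r1c1: 60 / 60 / 9
  c4 r2c0: 9 / 9 / 1
  c4 r2c1: 30 / 30 / 3
  c5 r1c1: 0 / 0 / 0
  c5 r2c0: 0 / 0 / 0
  c5 r2c1: 72 / 72 / 9

PE[2][1].acc = 72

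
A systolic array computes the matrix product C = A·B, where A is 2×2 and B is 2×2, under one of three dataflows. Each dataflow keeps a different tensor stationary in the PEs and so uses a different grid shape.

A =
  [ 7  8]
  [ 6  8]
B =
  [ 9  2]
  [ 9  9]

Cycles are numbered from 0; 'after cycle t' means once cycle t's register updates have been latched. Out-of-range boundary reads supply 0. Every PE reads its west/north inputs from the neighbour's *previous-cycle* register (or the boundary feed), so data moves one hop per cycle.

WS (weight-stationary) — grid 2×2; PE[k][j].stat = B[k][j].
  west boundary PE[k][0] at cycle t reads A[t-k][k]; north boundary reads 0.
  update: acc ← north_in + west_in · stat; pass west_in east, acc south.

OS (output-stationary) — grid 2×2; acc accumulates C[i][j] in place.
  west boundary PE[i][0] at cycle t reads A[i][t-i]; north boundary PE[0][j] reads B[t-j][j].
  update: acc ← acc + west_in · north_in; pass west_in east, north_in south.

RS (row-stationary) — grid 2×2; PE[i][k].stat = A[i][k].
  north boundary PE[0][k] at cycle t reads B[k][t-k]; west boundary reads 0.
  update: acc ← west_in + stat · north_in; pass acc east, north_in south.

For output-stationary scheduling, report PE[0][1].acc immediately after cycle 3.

PE[0][1].acc = 86

Tracing OS — 2×2 array, target PE[0][1]:
  step 0 · PE0,0: acc=63; fwd→7 fwd↓9
  step 0 · PE0,1: acc=0; fwd→0 fwd↓0
  step 1 · PE0,0: acc=135; fwd→8 fwd↓9
  step 1 · PE0,1: acc=14; fwd→7 fwd↓2
  step 2 · PE0,0: acc=135; fwd→0 fwd↓0
  step 2 · PE0,1: acc=86; fwd→8 fwd↓9
  step 3 · PE0,0: acc=135; fwd→0 fwd↓0
  step 3 · PE0,1: acc=86; fwd→0 fwd↓0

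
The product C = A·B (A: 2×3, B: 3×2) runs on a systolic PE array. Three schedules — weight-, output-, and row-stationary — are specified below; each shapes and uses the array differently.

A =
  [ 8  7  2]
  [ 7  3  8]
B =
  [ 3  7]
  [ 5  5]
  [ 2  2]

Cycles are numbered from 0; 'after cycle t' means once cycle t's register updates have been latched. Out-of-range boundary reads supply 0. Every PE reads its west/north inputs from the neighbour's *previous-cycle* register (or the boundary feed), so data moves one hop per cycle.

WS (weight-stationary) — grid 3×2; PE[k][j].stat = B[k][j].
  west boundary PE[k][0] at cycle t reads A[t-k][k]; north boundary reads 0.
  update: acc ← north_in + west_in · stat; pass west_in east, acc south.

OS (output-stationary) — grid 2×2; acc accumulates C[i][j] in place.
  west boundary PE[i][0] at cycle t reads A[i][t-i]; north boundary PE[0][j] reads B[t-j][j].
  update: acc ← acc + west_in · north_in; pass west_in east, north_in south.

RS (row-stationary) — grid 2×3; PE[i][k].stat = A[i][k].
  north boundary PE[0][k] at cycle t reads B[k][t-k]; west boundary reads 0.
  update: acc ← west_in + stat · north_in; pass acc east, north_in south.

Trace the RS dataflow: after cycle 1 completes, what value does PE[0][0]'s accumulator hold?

RS 2×3: PE[0][0] cycle-by-cycle (with neighbour feeds):
  cycle 0: PE[0][0] → acc 24, east 24, south 3
  cycle 1: PE[0][0] → acc 56, east 56, south 7

PE[0][0].acc = 56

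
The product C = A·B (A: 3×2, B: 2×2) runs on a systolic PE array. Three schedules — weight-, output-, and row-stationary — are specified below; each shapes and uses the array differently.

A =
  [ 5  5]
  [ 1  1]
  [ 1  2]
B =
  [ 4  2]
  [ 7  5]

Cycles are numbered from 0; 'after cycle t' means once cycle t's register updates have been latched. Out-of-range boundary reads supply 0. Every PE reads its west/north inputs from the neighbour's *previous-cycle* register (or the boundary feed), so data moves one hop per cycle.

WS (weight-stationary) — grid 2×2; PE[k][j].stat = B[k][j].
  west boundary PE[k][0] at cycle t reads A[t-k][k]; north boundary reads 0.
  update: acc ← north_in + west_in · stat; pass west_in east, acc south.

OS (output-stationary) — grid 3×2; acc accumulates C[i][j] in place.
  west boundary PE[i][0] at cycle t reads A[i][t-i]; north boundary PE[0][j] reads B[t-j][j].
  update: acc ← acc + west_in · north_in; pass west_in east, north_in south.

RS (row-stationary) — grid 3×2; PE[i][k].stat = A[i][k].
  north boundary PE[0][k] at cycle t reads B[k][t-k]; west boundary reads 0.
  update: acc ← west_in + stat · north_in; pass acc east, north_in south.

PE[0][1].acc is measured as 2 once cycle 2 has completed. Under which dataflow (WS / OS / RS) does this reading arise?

dataflow = WS

— WS: 2×2; PE[0][1] trace:
  step 0 · PE0,1: acc=0; fwd→0 fwd↓0
  step 1 · PE0,1: acc=10; fwd→5 fwd↓10
  step 2 · PE0,1: acc=2; fwd→1 fwd↓2
— OS: 3×2; PE[0][1] trace:
  step 0 · PE0,1: acc=0; fwd→0 fwd↓0
  step 1 · PE0,1: acc=10; fwd→5 fwd↓2
  step 2 · PE0,1: acc=35; fwd→5 fwd↓5
— RS: 3×2; PE[0][1] trace:
  step 0 · PE0,1: acc=0; fwd→0 fwd↓0
  step 1 · PE0,1: acc=55; fwd→55 fwd↓7
  step 2 · PE0,1: acc=35; fwd→35 fwd↓5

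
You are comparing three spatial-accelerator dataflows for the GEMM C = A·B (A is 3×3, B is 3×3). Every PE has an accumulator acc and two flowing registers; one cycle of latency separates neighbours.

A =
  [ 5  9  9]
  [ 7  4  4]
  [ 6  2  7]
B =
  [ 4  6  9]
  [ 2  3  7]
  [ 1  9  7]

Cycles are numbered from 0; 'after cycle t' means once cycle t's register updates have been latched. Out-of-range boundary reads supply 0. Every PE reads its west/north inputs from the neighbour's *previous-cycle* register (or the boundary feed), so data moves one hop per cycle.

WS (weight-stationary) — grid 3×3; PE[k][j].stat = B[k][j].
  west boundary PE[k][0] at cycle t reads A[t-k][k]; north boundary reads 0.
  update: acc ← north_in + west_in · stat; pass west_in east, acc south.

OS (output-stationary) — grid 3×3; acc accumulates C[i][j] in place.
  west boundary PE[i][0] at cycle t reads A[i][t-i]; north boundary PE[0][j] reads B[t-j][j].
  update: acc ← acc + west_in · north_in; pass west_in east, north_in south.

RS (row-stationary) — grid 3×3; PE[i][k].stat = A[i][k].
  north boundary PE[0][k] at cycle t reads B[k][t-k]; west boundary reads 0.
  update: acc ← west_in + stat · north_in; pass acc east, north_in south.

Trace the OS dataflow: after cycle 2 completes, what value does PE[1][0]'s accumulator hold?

OS 3×3: PE[1][0] cycle-by-cycle (with neighbour feeds):
  c0 r0c0: 20 / 5 / 4
  c0 r1c0: 0 / 0 / 0
  c1 r0c0: 38 / 9 / 2
  c1 r1c0: 28 / 7 / 4
  c2 r0c0: 47 / 9 / 1
  c2 r1c0: 36 / 4 / 2

PE[1][0].acc = 36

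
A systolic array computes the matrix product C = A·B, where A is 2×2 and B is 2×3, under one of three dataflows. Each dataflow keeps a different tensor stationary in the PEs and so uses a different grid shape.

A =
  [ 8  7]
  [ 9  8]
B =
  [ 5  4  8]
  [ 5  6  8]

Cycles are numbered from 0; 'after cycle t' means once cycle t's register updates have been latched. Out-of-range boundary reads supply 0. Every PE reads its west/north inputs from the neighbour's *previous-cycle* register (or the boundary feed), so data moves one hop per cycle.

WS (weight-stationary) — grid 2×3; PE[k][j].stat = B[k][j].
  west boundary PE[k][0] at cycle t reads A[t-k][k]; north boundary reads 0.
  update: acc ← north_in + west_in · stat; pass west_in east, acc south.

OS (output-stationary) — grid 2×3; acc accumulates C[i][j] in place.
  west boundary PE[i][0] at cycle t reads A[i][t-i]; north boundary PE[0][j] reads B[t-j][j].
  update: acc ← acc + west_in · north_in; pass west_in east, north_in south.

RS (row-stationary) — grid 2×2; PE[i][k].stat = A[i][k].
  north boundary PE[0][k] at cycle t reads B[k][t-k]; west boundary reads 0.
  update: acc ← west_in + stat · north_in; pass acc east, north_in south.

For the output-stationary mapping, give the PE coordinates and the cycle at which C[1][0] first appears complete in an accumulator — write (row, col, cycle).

OS: C[1][0] accumulates in PE[1][0]:
  c0 r1c0: 0 / 0 / 0
  c1 r1c0: 45 / 9 / 5
  c2 r1c0: 85 / 8 / 5

(row, col, cycle) = (1, 0, 2)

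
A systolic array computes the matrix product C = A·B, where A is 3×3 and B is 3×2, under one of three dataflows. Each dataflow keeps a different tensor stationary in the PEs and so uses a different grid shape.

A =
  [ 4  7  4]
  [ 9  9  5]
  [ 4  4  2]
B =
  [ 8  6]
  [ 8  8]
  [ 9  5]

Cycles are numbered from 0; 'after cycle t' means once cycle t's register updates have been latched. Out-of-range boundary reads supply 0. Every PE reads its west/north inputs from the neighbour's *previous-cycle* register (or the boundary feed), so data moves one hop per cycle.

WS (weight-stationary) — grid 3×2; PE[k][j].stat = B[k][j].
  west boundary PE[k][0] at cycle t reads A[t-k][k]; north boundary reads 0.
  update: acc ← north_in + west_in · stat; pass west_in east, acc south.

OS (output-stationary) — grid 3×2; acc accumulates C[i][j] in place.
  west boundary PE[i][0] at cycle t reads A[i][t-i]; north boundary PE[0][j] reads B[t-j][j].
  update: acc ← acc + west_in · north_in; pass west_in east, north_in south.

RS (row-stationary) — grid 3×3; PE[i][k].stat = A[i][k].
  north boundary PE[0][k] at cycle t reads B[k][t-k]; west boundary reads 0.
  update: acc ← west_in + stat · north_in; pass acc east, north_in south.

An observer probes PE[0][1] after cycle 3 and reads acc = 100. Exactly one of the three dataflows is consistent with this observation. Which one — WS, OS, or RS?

WS (3×2 grid), PE[0][1]:
  [0] (0,1) acc=0 (h:0 v:0)
  [1] (0,1) acc=24 (h:4 v:24)
  [2] (0,1) acc=54 (h:9 v:54)
  [3] (0,1) acc=24 (h:4 v:24)
OS (3×2 grid), PE[0][1]:
  [0] (0,1) acc=0 (h:0 v:0)
  [1] (0,1) acc=24 (h:4 v:6)
  [2] (0,1) acc=80 (h:7 v:8)
  [3] (0,1) acc=100 (h:4 v:5)
RS (3×3 grid), PE[0][1]:
  [0] (0,1) acc=0 (h:0 v:0)
  [1] (0,1) acc=88 (h:88 v:8)
  [2] (0,1) acc=80 (h:80 v:8)
  [3] (0,1) acc=0 (h:0 v:0)

dataflow = OS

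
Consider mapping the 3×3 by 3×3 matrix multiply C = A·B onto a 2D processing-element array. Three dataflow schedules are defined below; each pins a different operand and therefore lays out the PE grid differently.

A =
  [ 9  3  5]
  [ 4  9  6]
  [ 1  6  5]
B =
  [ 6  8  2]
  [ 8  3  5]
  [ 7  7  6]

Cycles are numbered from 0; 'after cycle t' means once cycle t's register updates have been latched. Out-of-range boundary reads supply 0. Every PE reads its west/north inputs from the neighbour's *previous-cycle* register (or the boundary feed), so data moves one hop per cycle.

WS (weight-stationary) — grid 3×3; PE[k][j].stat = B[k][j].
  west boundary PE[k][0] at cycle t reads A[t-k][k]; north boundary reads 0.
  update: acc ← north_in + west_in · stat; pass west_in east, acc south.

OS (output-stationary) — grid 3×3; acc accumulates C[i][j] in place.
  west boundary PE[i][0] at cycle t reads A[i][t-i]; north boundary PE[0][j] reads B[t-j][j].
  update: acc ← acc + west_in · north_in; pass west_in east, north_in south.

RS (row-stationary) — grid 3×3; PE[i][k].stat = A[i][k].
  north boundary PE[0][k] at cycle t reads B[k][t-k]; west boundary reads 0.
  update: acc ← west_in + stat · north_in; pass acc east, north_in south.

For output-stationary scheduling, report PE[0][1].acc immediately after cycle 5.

OS 3×3: PE[0][1] cycle-by-cycle (with neighbour feeds):
  step 0 · PE0,0: acc=54; fwd→9 fwd↓6
  step 0 · PE0,1: acc=0; fwd→0 fwd↓0
  step 1 · PE0,0: acc=78; fwd→3 fwd↓8
  step 1 · PE0,1: acc=72; fwd→9 fwd↓8
  step 2 · PE0,0: acc=113; fwd→5 fwd↓7
  step 2 · PE0,1: acc=81; fwd→3 fwd↓3
  step 3 · PE0,0: acc=113; fwd→0 fwd↓0
  step 3 · PE0,1: acc=116; fwd→5 fwd↓7
  step 4 · PE0,0: acc=113; fwd→0 fwd↓0
  step 4 · PE0,1: acc=116; fwd→0 fwd↓0
  step 5 · PE0,0: acc=113; fwd→0 fwd↓0
  step 5 · PE0,1: acc=116; fwd→0 fwd↓0

PE[0][1].acc = 116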